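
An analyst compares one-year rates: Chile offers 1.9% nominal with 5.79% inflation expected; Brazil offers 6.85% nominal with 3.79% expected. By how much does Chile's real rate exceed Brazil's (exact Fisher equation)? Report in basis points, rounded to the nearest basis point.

Chile: (1 + 0.0190)/(1 + 0.0579) − 1 = -3.6771%
Brazil: (1 + 0.0685)/(1 + 0.0379) − 1 = 2.9483%
Differential = -3.6771% − 2.9483% = -6.6254% → -663 basis points.

-663 basis points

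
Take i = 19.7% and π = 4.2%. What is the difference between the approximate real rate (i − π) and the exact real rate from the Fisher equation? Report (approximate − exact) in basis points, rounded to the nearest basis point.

62 basis points

Approximate: r ≈ 19.700% − 4.200% = 15.5000%
Exact: (1 + 0.1970)/(1 + 0.0420) − 1 = 14.8752%
Error = 15.5000% − 14.8752% = 0.6248% → 62 basis points.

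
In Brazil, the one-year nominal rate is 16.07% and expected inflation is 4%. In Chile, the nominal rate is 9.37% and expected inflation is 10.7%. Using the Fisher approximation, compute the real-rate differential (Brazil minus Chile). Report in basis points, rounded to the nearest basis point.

1340 basis points

Brazil: 16.07% − 4% = 12.070%
Chile: 9.37% − 10.7% = -1.330%
Differential = 13.400% → 1340 basis points.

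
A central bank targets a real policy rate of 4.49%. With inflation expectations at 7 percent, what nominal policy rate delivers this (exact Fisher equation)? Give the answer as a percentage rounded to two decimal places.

(1 + i) = (1 + r)(1 + π) = 1.04490 × 1.07000 = 1.118043
i = 1.118043 − 1, so the required nominal rate is 11.80%.

11.80%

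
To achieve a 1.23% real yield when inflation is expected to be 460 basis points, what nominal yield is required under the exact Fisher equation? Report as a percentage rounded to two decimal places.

5.89%

(1 + i) = (1 + r)(1 + π) = 1.01230 × 1.04600 = 1.0588658
i = 1.0588658 − 1, so the required nominal rate is 5.89%.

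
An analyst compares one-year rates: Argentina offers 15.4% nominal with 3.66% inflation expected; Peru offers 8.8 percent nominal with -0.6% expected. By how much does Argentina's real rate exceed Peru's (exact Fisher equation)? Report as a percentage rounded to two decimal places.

1.87%

Argentina: (1 + 0.1540)/(1 + 0.0366) − 1 = 11.3255%
Peru: (1 + 0.0880)/(1 − 0.0060) − 1 = 9.4567%
Differential = 11.3255% − 9.4567% = 1.8687% → 1.87%.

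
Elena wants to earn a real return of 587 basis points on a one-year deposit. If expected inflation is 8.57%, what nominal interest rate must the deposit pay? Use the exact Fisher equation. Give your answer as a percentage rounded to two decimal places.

14.94%

(1 + i) = (1 + r)(1 + π) = 1.05870 × 1.08570 = 1.14943059
i = 1.14943059 − 1, so the required nominal rate is 14.94%.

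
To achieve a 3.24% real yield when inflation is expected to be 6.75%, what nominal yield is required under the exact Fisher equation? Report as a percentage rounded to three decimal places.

10.209%

(1 + i) = (1 + r)(1 + π) = 1.03240 × 1.06750 = 1.102087
i = 1.102087 − 1, so the required nominal rate is 10.209%.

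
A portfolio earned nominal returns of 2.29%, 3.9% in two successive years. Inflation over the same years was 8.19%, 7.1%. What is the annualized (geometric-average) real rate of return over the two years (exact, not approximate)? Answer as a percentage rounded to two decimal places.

Nominal growth factor = 1.0229 × 1.0390 = 1.06279310
Price-level growth factor = 1.0819 × 1.0710 = 1.15871490
Real growth factor = 1.06279310 / 1.15871490 = 0.91721708
Annualized real rate = 0.91721708^(1/2) − 1 = -4.2285% → -4.23%.

-4.23%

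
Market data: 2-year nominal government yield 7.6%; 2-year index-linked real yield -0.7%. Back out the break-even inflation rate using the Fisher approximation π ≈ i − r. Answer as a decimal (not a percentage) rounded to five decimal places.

0.08300

π ≈ i − r = 7.6% − (-0.7%) → 0.08300.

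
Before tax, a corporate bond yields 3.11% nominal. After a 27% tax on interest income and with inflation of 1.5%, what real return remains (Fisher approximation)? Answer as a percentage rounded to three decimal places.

After-tax nominal return = 3.11% × (1 − 0.27) = 2.2703%.
r ≈ 2.2703% − 1.5% → 0.770%.

0.770%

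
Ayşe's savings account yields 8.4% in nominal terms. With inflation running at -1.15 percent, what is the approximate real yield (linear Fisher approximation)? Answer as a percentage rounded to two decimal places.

r ≈ i − π = 8.4% − (-1.15%) = 9.55%.

9.55%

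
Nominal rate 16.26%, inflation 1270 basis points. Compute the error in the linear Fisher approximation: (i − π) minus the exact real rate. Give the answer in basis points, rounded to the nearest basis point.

Approximate: r ≈ 16.260% − 12.700% = 3.5600%
Exact: (1 + 0.1626)/(1 + 0.1270) − 1 = 3.1588%
Error = 3.5600% − 3.1588% = 0.4012% → 40 basis points.

40 basis points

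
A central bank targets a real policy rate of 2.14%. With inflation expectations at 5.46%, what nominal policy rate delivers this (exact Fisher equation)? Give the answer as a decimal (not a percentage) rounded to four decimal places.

0.0772

(1 + i) = (1 + r)(1 + π) = 1.02140 × 1.05460 = 1.07716844
i = 1.07716844 − 1, so the required nominal rate is 0.0772.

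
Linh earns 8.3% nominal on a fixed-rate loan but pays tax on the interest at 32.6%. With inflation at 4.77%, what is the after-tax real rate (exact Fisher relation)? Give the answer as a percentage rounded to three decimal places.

After-tax nominal return = 8.3% × (1 − 0.326) = 5.5942%.
1 + r = 1.055942 / 1.04770 = 1.007867
After-tax real rate = 1.007867 − 1 → 0.787%.

0.787%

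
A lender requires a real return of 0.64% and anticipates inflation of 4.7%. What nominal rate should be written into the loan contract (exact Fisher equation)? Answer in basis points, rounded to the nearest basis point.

537 basis points

(1 + i) = (1 + r)(1 + π) = 1.00640 × 1.04700 = 1.0537008
i = 1.0537008 − 1, so the required nominal rate is 537 basis points.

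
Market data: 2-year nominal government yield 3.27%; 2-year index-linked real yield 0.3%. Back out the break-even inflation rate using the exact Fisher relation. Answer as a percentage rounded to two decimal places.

2.96%

(1 + π) = (1 + i)/(1 + r) = 1.03270 / 1.00300 = 1.029611
Break-even inflation = 1.029611 − 1 → 2.96%.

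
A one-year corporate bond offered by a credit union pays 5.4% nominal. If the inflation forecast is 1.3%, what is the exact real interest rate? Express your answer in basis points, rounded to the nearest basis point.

By the Fisher relation, 1 + r = (1 + i)/(1 + π).
1 + r = 1.05400 / 1.01300 = 1.040474
r = 1.040474 − 1 = 4.0474%, i.e. 405 basis points.

405 basis points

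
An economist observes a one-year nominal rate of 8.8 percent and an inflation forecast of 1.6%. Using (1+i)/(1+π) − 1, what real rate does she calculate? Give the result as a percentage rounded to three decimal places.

7.087%

By the Fisher relation, 1 + r = (1 + i)/(1 + π).
1 + r = 1.08800 / 1.01600 = 1.070866
r = 1.070866 − 1 = 7.0866%, i.e. 7.087%.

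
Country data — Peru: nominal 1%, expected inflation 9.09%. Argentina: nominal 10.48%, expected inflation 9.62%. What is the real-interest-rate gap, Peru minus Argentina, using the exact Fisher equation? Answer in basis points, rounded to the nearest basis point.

-820 basis points

Peru: (1 + 0.0100)/(1 + 0.0909) − 1 = -7.4159%
Argentina: (1 + 0.1048)/(1 + 0.0962) − 1 = 0.7845%
Differential = -7.4159% − 0.7845% = -8.2004% → -820 basis points.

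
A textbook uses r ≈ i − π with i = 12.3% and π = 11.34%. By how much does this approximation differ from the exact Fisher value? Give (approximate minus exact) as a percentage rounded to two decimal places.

Approximate: r ≈ 12.300% − 11.340% = 0.9600%
Exact: (1 + 0.1230)/(1 + 0.1134) − 1 = 0.8622%
Error = 0.9600% − 0.8622% = 0.0978% → 0.10%.

0.10%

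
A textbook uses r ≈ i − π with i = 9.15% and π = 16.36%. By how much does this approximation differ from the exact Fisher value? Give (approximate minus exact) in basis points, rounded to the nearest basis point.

Approximate: r ≈ 9.150% − 16.360% = -7.2100%
Exact: (1 + 0.0915)/(1 + 0.1636) − 1 = -6.1963%
Error = -7.2100% − (-6.1963%) = -1.0137% → -101 basis points.

-101 basis points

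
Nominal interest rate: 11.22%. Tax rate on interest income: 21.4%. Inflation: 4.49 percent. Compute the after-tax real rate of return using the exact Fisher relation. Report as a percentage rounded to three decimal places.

4.143%

After-tax nominal return = 11.22% × (1 − 0.214) = 8.81892%.
1 + r = 1.0881892 / 1.04490 = 1.041429
After-tax real rate = 1.041429 − 1 → 4.143%.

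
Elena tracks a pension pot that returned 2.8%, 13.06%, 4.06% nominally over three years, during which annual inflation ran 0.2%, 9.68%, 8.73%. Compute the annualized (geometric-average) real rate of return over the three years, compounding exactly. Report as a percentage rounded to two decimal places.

Nominal growth factor = 1.0280 × 1.1306 × 1.0406 = 1.20944443
Price-level growth factor = 1.0020 × 1.0968 × 1.0873 = 1.19493574
Real growth factor = 1.20944443 / 1.19493574 = 1.01214181
Annualized real rate = 1.01214181^(1/3) − 1 = 0.4031% → 0.40%.

0.40%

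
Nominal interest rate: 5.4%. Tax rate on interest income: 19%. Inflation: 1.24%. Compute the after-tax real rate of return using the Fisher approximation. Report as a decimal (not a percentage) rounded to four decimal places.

0.0313

After-tax nominal return = 5.4% × (1 − 0.19) = 4.3740%.
r ≈ 4.3740% − 1.24% → 0.0313.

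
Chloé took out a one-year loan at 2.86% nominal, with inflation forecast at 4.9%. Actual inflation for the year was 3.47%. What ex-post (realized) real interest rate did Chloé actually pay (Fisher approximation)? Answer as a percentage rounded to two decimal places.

-0.61%

Ex-post: 2.86% − 3.47% = -0.610%
So the realized real rate is -0.61%.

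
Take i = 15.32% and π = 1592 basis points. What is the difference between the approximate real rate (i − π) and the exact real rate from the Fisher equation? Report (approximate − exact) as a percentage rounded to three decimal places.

Approximate: r ≈ 15.320% − 15.920% = -0.6000%
Exact: (1 + 0.1532)/(1 + 0.1592) − 1 = -0.5176%
Error = -0.6000% − (-0.5176%) = -0.0824% → -0.082%.

-0.082%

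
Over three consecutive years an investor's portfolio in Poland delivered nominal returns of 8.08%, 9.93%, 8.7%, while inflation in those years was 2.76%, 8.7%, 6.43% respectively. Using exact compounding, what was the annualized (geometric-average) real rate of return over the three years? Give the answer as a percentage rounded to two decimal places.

2.80%

Compound the nominal returns: 1.0808 × 1.0993 × 1.0870 = 1.29149018.
Compound inflation: 1.0276 × 1.0870 × 1.0643 = 1.18882438.
Deflate: 1.29149018 / 1.18882438 = 1.08635910.
Annualized real rate = 1.08635910^(1/3) − 1 = 2.7995% → 2.80%.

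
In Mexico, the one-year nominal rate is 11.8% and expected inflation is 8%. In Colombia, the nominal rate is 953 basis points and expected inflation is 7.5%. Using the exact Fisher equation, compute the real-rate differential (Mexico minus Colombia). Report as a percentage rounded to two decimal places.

1.63%

Mexico: (1 + 0.1180)/(1 + 0.0800) − 1 = 3.5185%
Colombia: (1 + 0.0953)/(1 + 0.0750) − 1 = 1.8884%
Differential = 3.5185% − 1.8884% = 1.6301% → 1.63%.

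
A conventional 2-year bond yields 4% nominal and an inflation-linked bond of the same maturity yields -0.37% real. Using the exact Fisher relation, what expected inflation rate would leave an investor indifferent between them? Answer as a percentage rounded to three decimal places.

(1 + π) = (1 + i)/(1 + r) = 1.04000 / 0.99630 = 1.043862
Break-even inflation = 1.043862 − 1 → 4.386%.

4.386%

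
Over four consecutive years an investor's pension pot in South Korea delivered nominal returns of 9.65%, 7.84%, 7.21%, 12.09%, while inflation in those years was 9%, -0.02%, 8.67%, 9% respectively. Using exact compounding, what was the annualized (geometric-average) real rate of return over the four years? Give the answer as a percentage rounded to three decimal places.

Nominal growth factor = 1.0965 × 1.0784 × 1.0721 × 1.1209 = 1.42098888
Price-level growth factor = 1.0900 × 0.9998 × 1.0867 × 1.0900 = 1.29085005
Real growth factor = 1.42098888 / 1.29085005 = 1.10081638
Annualized real rate = 1.10081638^(1/4) − 1 = 2.4304% → 2.430%.

2.430%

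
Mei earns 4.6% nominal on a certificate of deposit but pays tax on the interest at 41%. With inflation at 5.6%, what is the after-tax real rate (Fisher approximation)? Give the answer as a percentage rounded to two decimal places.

After-tax nominal return = 4.6% × (1 − 0.41) = 2.7140%.
r ≈ 2.7140% − 5.6% → -2.89%.

-2.89%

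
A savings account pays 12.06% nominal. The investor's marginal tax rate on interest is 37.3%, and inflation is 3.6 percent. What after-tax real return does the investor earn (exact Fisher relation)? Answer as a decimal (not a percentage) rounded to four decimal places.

0.0382

After-tax nominal return = 12.06% × (1 − 0.373) = 7.56162%.
1 + r = 1.0756162 / 1.03600 = 1.038240
After-tax real rate = 1.038240 − 1 → 0.0382.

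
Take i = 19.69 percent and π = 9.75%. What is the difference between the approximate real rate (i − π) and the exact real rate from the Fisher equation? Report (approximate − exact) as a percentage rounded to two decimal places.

Approximate: r ≈ 19.690% − 9.750% = 9.9400%
Exact: (1 + 0.1969)/(1 + 0.0975) − 1 = 9.0569%
Error = 9.9400% − 9.0569% = 0.8831% → 0.88%.

0.88%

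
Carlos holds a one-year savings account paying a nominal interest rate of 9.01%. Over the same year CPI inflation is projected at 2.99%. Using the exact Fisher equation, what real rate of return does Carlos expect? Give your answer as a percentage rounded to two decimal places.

5.85%

1 + r = 1.09010 / 1.02990 = 1.058452
r = 1.058452 − 1 = 5.8452%, i.e. 5.85%.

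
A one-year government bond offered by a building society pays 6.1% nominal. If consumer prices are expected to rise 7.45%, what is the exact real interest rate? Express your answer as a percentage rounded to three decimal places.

-1.256%

By the Fisher identity, 1 + r = (1 + i)/(1 + π).
1 + r = 1.06100 / 1.07450 = 0.987436
r = 0.987436 − 1 = -1.2564%, i.e. -1.256%.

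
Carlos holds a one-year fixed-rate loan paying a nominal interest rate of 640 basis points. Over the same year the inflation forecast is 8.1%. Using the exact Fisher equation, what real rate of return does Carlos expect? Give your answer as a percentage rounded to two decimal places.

-1.57%

1 + r = 1.06400 / 1.08100 = 0.984274
r = 0.984274 − 1 = -1.5726%, i.e. -1.57%.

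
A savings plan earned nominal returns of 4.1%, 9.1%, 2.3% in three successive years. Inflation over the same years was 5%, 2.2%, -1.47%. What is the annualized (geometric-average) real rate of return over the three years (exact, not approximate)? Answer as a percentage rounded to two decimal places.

3.19%

Nominal growth factor = 1.0410 × 1.0910 × 1.0230 = 1.16185281
Price-level growth factor = 1.0500 × 1.0220 × 0.9853 = 1.05732543
Real growth factor = 1.16185281 / 1.05732543 = 1.09886018
Annualized real rate = 1.09886018^(1/3) − 1 = 3.1923% → 3.19%.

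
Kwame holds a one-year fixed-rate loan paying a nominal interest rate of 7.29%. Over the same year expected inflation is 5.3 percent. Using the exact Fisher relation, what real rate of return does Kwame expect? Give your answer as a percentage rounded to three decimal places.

By the Fisher relation, 1 + r = (1 + i)/(1 + π).
1 + r = 1.07290 / 1.05300 = 1.018898
r = 1.018898 − 1 = 1.8898%, i.e. 1.890%.

1.890%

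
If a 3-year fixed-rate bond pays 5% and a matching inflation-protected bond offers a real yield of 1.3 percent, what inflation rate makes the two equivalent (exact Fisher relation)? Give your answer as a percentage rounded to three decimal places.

3.653%

(1 + π) = (1 + i)/(1 + r) = 1.05000 / 1.01300 = 1.0365252
Break-even inflation = 1.0365252 − 1 → 3.653%.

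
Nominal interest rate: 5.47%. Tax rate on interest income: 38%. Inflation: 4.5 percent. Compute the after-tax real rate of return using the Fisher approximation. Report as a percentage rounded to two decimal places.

-1.11%

After-tax nominal return = 5.47% × (1 − 0.38) = 3.3914%.
r ≈ 3.3914% − 4.5% → -1.11%.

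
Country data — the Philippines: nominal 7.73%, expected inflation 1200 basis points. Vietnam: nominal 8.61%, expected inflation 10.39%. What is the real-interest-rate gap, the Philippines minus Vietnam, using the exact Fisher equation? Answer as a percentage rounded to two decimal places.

-2.20%

The Philippines: (1 + 0.0773)/(1 + 0.1200) − 1 = -3.8125%
Vietnam: (1 + 0.0861)/(1 + 0.1039) − 1 = -1.6125%
Differential = -3.8125% − (-1.6125%) = -2.2000% → -2.20%.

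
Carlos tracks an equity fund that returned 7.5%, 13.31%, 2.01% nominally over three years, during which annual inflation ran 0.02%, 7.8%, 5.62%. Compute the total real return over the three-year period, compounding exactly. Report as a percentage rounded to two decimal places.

9.11%

Nominal growth factor = 1.0750 × 1.1331 × 1.0201 = 1.242566
Price-level growth factor = 1.0002 × 1.0780 × 1.0562 = 1.138811
Real growth factor = 1.242566 / 1.138811 = 1.091108
Total real return = 1.091108 − 1 → 9.11%.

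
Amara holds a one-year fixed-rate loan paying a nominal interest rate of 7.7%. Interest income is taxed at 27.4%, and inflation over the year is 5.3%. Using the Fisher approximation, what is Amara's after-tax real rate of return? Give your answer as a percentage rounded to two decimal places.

After-tax nominal return = 7.7% × (1 − 0.274) = 5.5902%.
r ≈ 5.5902% − 5.3% → 0.29%.

0.29%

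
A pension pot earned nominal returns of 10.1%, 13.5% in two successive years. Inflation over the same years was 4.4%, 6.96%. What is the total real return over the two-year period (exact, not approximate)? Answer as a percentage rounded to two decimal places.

Nominal growth factor = 1.1010 × 1.1350 = 1.249635
Price-level growth factor = 1.0440 × 1.0696 = 1.116662
Real growth factor = 1.249635 / 1.116662 = 1.119080
Total real return = 1.119080 − 1 → 11.91%.

11.91%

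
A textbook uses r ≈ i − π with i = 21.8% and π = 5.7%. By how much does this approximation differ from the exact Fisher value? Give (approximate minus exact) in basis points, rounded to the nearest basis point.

Approximate: r ≈ 21.800% − 5.700% = 16.1000%
Exact: (1 + 0.2180)/(1 + 0.0570) − 1 = 15.2318%
Error = 16.1000% − 15.2318% = 0.8682% → 87 basis points.

87 basis points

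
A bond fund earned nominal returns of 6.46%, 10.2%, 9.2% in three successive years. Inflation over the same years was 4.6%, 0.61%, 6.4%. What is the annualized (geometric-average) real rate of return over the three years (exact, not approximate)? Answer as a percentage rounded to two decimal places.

4.59%

Compound the nominal returns: 1.0646 × 1.1020 × 1.0920 = 1.28112261.
Compound inflation: 1.0460 × 1.0061 × 1.0640 = 1.11973296.
Deflate: 1.28112261 / 1.11973296 = 1.14413227.
Annualized real rate = 1.14413227^(1/3) − 1 = 4.5905% → 4.59%.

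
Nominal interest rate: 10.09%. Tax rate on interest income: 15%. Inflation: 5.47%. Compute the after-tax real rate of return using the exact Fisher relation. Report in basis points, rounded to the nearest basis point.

295 basis points

After-tax nominal return = 10.09% × (1 − 0.15) = 8.5765%.
1 + r = 1.085765 / 1.05470 = 1.029454
After-tax real rate = 1.029454 − 1 → 295 basis points.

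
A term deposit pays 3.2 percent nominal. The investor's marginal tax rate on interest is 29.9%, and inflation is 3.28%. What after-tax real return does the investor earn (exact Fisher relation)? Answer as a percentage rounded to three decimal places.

After-tax nominal return = 3.2% × (1 − 0.299) = 2.2432%.
1 + r = 1.022432 / 1.03280 = 0.989961
After-tax real rate = 0.989961 − 1 → -1.004%.

-1.004%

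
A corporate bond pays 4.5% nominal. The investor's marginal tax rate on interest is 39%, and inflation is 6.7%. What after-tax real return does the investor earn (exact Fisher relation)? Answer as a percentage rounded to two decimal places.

After-tax nominal return = 4.5% × (1 − 0.39) = 2.7450%.
1 + r = 1.02745 / 1.06700 = 0.962933
After-tax real rate = 0.962933 − 1 → -3.71%.

-3.71%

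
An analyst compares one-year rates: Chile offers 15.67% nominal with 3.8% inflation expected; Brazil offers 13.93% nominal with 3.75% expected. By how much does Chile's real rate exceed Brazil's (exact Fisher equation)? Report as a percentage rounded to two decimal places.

1.62%

Chile: (1 + 0.1567)/(1 + 0.0380) − 1 = 11.4355%
Brazil: (1 + 0.1393)/(1 + 0.0375) − 1 = 9.8120%
Differential = 11.4355% − 9.8120% = 1.6234% → 1.62%.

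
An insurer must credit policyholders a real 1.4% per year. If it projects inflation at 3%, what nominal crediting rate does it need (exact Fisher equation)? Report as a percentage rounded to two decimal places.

(1 + i) = (1 + r)(1 + π) = 1.01400 × 1.03000 = 1.04442
i = 1.04442 − 1, so the required nominal rate is 4.44%.

4.44%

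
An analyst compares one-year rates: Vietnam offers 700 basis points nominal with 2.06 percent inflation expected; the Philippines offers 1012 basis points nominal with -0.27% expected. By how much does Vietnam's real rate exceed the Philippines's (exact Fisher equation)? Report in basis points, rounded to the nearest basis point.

Vietnam: (1 + 0.0700)/(1 + 0.0206) − 1 = 4.8403%
The Philippines: (1 + 0.1012)/(1 − 0.0027) − 1 = 10.4181%
Differential = 4.8403% − 10.4181% = -5.5778% → -558 basis points.

-558 basis points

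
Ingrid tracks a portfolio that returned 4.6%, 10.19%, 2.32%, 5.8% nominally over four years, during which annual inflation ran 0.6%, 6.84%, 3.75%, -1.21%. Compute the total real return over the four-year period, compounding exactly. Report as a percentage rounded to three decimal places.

13.263%

Nominal growth factor = 1.0460 × 1.1019 × 1.0232 × 1.0580 = 1.247728
Price-level growth factor = 1.0060 × 1.0684 × 1.0375 × 0.9879 = 1.101623
Real growth factor = 1.247728 / 1.101623 = 1.132628
Total real return = 1.132628 − 1 → 13.263%.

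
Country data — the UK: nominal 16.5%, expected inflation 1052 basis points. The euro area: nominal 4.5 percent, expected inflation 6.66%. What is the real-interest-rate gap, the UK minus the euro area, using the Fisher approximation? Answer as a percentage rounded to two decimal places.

The UK: 16.5% − 10.52% = 5.980%
The euro area: 4.5% − 6.66% = -2.160%
Differential = 8.140% → 8.14%.

8.14%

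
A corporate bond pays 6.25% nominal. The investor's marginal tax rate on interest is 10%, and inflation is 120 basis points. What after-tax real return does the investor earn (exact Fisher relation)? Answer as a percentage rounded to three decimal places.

4.373%

After-tax nominal return = 6.25% × (1 − 0.1) = 5.6250%.
1 + r = 1.05625 / 1.01200 = 1.0437253
After-tax real rate = 1.0437253 − 1 → 4.373%.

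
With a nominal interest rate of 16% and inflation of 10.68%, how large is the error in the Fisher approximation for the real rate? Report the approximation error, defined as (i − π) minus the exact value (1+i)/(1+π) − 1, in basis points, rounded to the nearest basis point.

Approximate: r ≈ 16.000% − 10.680% = 5.3200%
Exact: (1 + 0.1600)/(1 + 0.1068) − 1 = 4.8066%
Error = 5.3200% − 4.8066% = 0.5134% → 51 basis points.

51 basis points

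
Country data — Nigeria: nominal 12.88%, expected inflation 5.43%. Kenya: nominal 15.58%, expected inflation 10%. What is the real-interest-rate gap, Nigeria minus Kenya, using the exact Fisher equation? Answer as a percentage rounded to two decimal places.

Nigeria: (1 + 0.1288)/(1 + 0.0543) − 1 = 7.0663%
Kenya: (1 + 0.1558)/(1 + 0.1000) − 1 = 5.0727%
Differential = 7.0663% − 5.0727% = 1.9936% → 1.99%.

1.99%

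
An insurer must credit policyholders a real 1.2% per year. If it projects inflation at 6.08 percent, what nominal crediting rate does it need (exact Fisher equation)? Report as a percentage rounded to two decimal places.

7.35%

(1 + i) = (1 + r)(1 + π) = 1.01200 × 1.06080 = 1.0735296
i = 1.0735296 − 1, so the required nominal rate is 7.35%.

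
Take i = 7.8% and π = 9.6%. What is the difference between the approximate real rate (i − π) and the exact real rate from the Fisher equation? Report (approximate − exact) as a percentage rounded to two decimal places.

-0.16%

Approximate: r ≈ 7.800% − 9.600% = -1.8000%
Exact: (1 + 0.0780)/(1 + 0.0960) − 1 = -1.6423%
Error = -1.8000% − (-1.6423%) = -0.1577% → -0.16%.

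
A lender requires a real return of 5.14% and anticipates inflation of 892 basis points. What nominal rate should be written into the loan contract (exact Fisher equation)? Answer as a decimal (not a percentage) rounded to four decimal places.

0.1452

(1 + i) = (1 + r)(1 + π) = 1.05140 × 1.08920 = 1.14518488
i = 1.14518488 − 1, so the required nominal rate is 0.1452.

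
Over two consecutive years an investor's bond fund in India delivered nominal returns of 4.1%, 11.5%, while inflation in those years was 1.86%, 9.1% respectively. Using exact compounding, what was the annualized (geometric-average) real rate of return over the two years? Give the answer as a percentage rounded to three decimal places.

2.199%

Nominal growth factor = 1.0410 × 1.1150 = 1.160715000
Price-level growth factor = 1.0186 × 1.0910 = 1.111292600
Real growth factor = 1.160715000 / 1.111292600 = 1.044472896
Annualized real rate = 1.044472896^(1/2) − 1 = 2.19946% → 2.199%.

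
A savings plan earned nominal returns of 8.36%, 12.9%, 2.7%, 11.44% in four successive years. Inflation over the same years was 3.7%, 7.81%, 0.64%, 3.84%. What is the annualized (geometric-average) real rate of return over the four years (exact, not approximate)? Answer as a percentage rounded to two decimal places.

4.63%

Compound the nominal returns: 1.0836 × 1.1290 × 1.0270 × 1.1144 = 1.40014974.
Compound inflation: 1.0370 × 1.0781 × 1.0064 × 1.0384 = 1.16835040.
Deflate: 1.40014974 / 1.16835040 = 1.19839883.
Annualized real rate = 1.19839883^(1/4) − 1 = 4.6286% → 4.63%.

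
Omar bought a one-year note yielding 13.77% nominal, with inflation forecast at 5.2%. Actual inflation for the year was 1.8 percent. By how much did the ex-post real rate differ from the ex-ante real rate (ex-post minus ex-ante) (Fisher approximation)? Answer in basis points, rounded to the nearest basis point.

Ex-ante: 13.77% − 5.2% = 8.570%
Ex-post: 13.77% − 1.8% = 11.970%
Difference (ex-post − ex-ante) = 3.4000% → 340 basis points.

340 basis points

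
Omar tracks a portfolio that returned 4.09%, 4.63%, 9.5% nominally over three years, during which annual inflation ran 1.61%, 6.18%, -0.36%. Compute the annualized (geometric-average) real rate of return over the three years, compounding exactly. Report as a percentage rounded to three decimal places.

Nominal growth factor = 1.0409 × 1.0463 × 1.0950 = 1.1925575687
Price-level growth factor = 1.0161 × 1.0618 × 0.9964 = 1.0750109581
Real growth factor = 1.1925575687 / 1.0750109581 = 1.1093445696
Annualized real rate = 1.1093445696^(1/3) − 1 = 3.519497% → 3.519%.

3.519%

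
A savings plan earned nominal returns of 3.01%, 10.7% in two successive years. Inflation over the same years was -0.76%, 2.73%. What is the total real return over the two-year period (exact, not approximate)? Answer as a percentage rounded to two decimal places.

Nominal growth factor = 1.0301 × 1.1070 = 1.140321
Price-level growth factor = 0.9924 × 1.0273 = 1.019493
Real growth factor = 1.140321 / 1.019493 = 1.118518
Total real return = 1.118518 − 1 → 11.85%.

11.85%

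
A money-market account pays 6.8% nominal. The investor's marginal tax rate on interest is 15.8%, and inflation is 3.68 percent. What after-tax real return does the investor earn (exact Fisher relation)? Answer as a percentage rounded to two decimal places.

1.97%

After-tax nominal return = 6.8% × (1 − 0.158) = 5.7256%.
1 + r = 1.057256 / 1.03680 = 1.019730
After-tax real rate = 1.019730 − 1 → 1.97%.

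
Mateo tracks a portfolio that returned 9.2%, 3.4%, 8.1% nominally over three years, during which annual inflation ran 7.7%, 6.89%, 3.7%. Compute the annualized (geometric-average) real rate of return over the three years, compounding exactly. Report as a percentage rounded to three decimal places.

Nominal growth factor = 1.0920 × 1.0340 × 1.0810 = 1.22058737
Price-level growth factor = 1.0770 × 1.0689 × 1.0370 = 1.19379990
Real growth factor = 1.22058737 / 1.19379990 = 1.02243883
Annualized real rate = 1.02243883^(1/3) − 1 = 0.7424% → 0.742%.

0.742%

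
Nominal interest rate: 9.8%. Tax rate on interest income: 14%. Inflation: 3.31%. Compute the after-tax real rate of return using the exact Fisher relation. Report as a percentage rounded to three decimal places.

4.954%

After-tax nominal return = 9.8% × (1 − 0.14) = 8.4280%.
1 + r = 1.08428 / 1.03310 = 1.049540
After-tax real rate = 1.049540 − 1 → 4.954%.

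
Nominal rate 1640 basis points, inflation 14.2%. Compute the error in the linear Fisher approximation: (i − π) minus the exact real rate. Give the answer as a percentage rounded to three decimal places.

Approximate: r ≈ 16.400% − 14.200% = 2.2000%
Exact: (1 + 0.1640)/(1 + 0.1420) − 1 = 1.9264%
Error = 2.2000% − 1.9264% = 0.2736% → 0.274%.

0.274%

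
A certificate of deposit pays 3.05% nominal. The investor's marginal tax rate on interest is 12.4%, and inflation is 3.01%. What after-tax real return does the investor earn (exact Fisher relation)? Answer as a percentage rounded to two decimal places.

After-tax nominal return = 3.05% × (1 − 0.124) = 2.6718%.
1 + r = 1.026718 / 1.03010 = 0.996717
After-tax real rate = 0.996717 − 1 → -0.33%.

-0.33%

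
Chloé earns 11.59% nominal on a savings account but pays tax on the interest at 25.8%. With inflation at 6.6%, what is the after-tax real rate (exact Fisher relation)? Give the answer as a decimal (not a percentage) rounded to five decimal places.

0.01876

After-tax nominal return = 11.59% × (1 − 0.258) = 8.59978%.
1 + r = 1.0859978 / 1.06600 = 1.018760
After-tax real rate = 1.018760 − 1 → 0.01876.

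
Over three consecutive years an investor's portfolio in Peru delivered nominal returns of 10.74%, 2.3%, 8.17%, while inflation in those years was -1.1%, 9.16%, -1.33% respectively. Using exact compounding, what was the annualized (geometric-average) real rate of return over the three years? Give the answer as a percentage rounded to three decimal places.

4.781%

Compound the nominal returns: 1.1074 × 1.0230 × 1.0817 = 1.22542570.
Compound inflation: 0.9890 × 1.0916 × 0.9867 = 1.06523382.
Deflate: 1.22542570 / 1.06523382 = 1.15038189.
Annualized real rate = 1.15038189^(1/3) − 1 = 4.7806% → 4.781%.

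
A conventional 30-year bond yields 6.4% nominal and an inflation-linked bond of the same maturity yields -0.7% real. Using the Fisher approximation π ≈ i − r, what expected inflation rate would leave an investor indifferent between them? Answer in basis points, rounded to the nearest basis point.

710 basis points

π ≈ i − r = 6.4% − (-0.7%) → 710 basis points.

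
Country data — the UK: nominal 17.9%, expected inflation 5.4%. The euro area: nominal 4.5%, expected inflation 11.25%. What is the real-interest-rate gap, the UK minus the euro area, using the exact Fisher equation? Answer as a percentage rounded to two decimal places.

17.93%

The UK: (1 + 0.1790)/(1 + 0.0540) − 1 = 11.8596%
The euro area: (1 + 0.0450)/(1 + 0.1125) − 1 = -6.0674%
Differential = 11.8596% − (-6.0674%) = 17.9270% → 17.93%.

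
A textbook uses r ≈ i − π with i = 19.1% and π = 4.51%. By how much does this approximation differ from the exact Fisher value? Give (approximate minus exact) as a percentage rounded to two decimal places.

0.63%

Approximate: r ≈ 19.100% − 4.510% = 14.5900%
Exact: (1 + 0.1910)/(1 + 0.0451) − 1 = 13.9604%
Error = 14.5900% − 13.9604% = 0.6296% → 0.63%.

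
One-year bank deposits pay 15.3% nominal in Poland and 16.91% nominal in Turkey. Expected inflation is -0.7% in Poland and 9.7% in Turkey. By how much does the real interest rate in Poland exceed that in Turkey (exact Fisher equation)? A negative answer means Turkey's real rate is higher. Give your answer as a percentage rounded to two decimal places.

9.54%

Poland: (1 + 0.1530)/(1 − 0.0070) − 1 = 16.1128%
Turkey: (1 + 0.1691)/(1 + 0.0970) − 1 = 6.5725%
Differential = 16.1128% − 6.5725% = 9.5403% → 9.54%.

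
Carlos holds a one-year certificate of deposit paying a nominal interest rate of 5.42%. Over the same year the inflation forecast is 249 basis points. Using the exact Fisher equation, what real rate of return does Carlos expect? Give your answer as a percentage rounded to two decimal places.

2.86%

By the Fisher equation, 1 + r = (1 + i)/(1 + π).
1 + r = 1.05420 / 1.02490 = 1.028588
r = 1.028588 − 1 = 2.8588%, i.e. 2.86%.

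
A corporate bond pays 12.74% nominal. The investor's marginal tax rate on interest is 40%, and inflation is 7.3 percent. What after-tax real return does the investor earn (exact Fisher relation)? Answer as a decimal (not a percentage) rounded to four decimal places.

0.0032

After-tax nominal return = 12.74% × (1 − 0.4) = 7.6440%.
1 + r = 1.07644 / 1.07300 = 1.003206
After-tax real rate = 1.003206 − 1 → 0.0032.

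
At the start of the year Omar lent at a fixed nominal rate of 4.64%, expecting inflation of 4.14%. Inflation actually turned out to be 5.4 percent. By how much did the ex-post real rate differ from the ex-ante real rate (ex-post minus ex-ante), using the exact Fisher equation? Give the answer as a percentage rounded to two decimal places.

Ex-ante: (1 + 0.0464)/(1 + 0.0414) − 1 = 0.4801%
Ex-post: (1 + 0.0464)/(1 + 0.0540) − 1 = -0.7211%
Difference (ex-post − ex-ante) = -1.2012% → -1.20%.

-1.20%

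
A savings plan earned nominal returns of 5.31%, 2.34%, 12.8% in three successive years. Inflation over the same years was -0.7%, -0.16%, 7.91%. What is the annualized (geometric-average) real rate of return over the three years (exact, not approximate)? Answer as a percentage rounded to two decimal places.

4.35%

Nominal growth factor = 1.0531 × 1.0234 × 1.1280 = 1.21569359
Price-level growth factor = 0.9930 × 0.9984 × 1.0791 = 1.06983183
Real growth factor = 1.21569359 / 1.06983183 = 1.13634083
Annualized real rate = 1.13634083^(1/3) − 1 = 4.3525% → 4.35%.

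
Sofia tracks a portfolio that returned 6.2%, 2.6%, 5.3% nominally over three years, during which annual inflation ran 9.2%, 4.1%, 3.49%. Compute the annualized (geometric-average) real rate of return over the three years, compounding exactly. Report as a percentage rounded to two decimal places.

-0.83%

Compound the nominal returns: 1.0620 × 1.0260 × 1.0530 = 1.14736144.
Compound inflation: 1.0920 × 1.0410 × 1.0349 = 1.17644534.
Deflate: 1.14736144 / 1.17644534 = 0.97527815.
Annualized real rate = 0.97527815^(1/3) − 1 = -0.8309% → -0.83%.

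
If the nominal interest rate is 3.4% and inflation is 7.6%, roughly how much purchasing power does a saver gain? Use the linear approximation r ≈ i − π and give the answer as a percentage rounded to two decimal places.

-4.20%

r ≈ i − π = 3.4% − 7.6% = -4.20%.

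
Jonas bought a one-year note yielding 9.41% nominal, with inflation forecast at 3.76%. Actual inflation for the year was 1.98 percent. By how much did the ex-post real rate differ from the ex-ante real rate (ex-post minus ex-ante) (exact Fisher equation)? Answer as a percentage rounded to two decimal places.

1.84%

Ex-ante: (1 + 0.0941)/(1 + 0.0376) − 1 = 5.4453%
Ex-post: (1 + 0.0941)/(1 + 0.0198) − 1 = 7.2857%
Difference (ex-post − ex-ante) = 1.8405% → 1.84%.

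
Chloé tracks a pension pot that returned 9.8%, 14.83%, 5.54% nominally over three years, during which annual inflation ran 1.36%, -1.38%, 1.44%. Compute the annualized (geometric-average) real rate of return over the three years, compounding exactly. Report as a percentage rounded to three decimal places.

9.482%

Nominal growth factor = 1.0980 × 1.1483 × 1.0554 = 1.330683570
Price-level growth factor = 1.0136 × 0.9862 × 1.0144 = 1.014006737
Real growth factor = 1.330683570 / 1.014006737 = 1.312302494
Annualized real rate = 1.312302494^(1/3) − 1 = 9.48249% → 9.482%.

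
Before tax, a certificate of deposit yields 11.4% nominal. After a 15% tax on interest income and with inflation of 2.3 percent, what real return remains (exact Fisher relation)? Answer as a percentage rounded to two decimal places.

After-tax nominal return = 11.4% × (1 − 0.15) = 9.6900%.
1 + r = 1.09690 / 1.02300 = 1.072239
After-tax real rate = 1.072239 − 1 → 7.22%.

7.22%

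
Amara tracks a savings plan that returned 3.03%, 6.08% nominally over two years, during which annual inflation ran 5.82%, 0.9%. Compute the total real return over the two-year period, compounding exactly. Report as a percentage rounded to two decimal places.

Compound the nominal returns: 1.0303 × 1.0608 = 1.092942.
Compound inflation: 1.0582 × 1.0090 = 1.067724.
Deflate: 1.092942 / 1.067724 = 1.023619.
Total real return = 1.023619 − 1 → 2.36%.

2.36%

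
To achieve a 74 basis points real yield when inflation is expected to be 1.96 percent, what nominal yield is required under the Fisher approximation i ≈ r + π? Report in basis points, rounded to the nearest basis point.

i ≈ r + π = 0.74% + 1.96% = 270 basis points.

270 basis points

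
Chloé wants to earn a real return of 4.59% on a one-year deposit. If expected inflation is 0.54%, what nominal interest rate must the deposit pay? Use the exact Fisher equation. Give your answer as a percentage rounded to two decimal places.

(1 + i) = (1 + r)(1 + π) = 1.04590 × 1.00540 = 1.05154786
i = 1.05154786 − 1, so the required nominal rate is 5.15%.

5.15%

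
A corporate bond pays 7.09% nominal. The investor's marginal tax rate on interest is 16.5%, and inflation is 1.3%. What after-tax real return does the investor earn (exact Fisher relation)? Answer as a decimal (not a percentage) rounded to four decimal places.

After-tax nominal return = 7.09% × (1 − 0.165) = 5.92015%.
1 + r = 1.0592015 / 1.01300 = 1.045609
After-tax real rate = 1.045609 − 1 → 0.0456.

0.0456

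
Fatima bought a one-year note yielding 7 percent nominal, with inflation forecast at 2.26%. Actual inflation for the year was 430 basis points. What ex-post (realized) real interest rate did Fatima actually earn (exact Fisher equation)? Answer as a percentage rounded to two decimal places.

2.59%

Ex-post: (1 + 0.0700)/(1 + 0.0430) − 1 = 2.5887%
So the realized real rate is 2.59%.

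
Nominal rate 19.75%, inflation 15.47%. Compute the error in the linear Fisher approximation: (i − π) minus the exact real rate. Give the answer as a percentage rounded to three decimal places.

0.573%

Approximate: r ≈ 19.750% − 15.470% = 4.2800%
Exact: (1 + 0.1975)/(1 + 0.1547) − 1 = 3.7066%
Error = 4.2800% − 3.7066% = 0.5734% → 0.573%.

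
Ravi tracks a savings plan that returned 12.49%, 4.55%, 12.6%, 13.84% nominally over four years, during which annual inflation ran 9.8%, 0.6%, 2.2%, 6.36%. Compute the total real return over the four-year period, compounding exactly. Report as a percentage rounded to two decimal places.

25.56%

Compound the nominal returns: 1.1249 × 1.0455 × 1.1260 × 1.1384 = 1.507548.
Compound inflation: 1.0980 × 1.0060 × 1.0220 × 1.0636 = 1.200686.
Deflate: 1.507548 / 1.200686 = 1.255572.
Total real return = 1.255572 − 1 → 25.56%.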